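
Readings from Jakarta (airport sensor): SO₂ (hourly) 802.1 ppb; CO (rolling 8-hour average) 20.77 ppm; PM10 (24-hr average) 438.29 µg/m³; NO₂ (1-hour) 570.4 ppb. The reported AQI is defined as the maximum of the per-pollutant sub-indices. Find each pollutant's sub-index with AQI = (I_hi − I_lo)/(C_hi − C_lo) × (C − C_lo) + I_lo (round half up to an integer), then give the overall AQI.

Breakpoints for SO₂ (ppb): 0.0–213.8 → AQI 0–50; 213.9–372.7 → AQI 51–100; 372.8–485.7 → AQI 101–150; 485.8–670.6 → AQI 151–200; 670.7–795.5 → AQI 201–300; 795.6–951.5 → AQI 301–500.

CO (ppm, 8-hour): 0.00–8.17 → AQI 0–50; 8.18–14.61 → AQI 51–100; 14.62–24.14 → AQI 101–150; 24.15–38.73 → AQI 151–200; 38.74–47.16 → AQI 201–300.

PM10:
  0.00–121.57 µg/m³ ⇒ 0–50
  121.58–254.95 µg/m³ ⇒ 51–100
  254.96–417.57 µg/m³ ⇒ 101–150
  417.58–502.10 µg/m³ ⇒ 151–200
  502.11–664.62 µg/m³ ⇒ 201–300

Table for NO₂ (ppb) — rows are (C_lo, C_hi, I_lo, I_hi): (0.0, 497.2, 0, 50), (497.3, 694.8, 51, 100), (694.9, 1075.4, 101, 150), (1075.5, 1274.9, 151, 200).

SO₂: 802.1 lies in 795.6–951.5, so I_lo=301, I_hi=500, C_lo=795.6, C_hi=951.5.
(500−301)/(951.5−795.6) × (802.1−795.6) + 301 = 199/155.9 × 6.5 + 301 ≈ 309.30 → 309.
CO: 20.77 lies in 14.62–24.14, so I_lo=101, I_hi=150, C_lo=14.62, C_hi=24.14.
(150−101)/(24.14−14.62) × (20.77−14.62) + 101 = 49/9.52 × 6.15 + 101 ≈ 132.65 → 133.
PM10: row 417.58–502.10 (AQI 151–200). (200−151)·(438.29−417.58)/(502.10−417.58) + 151 = 49·20.71/84.52 + 151 ≈ 163.01 → 163.
NO₂: 570.4 ∈ [497.3, 694.8] ↔ index [51, 100].
51 + (570.4−497.3)·(100−51)/(694.8−497.3) = 51 + 73.1·49/197.5 ≈ 69.14, so AQI = 69.
Sub-indices: SO₂→309, CO→133, PM10→163, NO₂→69. Overall AQI = max = 309; dominant pollutant is SO₂.

309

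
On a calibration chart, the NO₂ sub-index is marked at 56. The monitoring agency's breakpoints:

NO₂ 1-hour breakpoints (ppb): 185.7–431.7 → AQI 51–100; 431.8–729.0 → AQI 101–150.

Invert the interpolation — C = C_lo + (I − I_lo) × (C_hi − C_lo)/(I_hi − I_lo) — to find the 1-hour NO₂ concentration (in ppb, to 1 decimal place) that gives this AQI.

210.8

AQI 56 lies in the 51–100 band, which corresponds to 185.7–431.7 ppb.
C = 185.7 + (56−51)×(431.7−185.7)/(100−51) = 185.7 + 5×246.0/49 ≈ 210.802 ppb → 210.8 ppb to 1 dp.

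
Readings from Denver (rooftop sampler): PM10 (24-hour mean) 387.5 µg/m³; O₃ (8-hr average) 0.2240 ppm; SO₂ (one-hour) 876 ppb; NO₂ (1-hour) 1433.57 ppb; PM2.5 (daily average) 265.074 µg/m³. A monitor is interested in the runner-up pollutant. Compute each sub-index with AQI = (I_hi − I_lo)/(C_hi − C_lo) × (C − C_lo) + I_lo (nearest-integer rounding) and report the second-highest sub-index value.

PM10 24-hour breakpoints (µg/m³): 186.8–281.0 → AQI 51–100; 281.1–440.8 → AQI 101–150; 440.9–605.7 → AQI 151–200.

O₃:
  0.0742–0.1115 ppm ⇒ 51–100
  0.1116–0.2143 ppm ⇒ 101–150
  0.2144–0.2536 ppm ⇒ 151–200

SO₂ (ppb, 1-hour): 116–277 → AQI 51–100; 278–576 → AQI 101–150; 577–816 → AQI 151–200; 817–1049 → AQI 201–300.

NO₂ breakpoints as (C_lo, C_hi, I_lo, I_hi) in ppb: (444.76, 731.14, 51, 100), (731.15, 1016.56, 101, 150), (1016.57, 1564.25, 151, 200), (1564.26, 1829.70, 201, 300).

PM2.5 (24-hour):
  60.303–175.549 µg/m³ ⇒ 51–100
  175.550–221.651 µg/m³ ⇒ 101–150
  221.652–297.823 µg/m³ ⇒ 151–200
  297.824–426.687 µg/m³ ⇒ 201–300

188

PM10: 387.5 lies in 281.1–440.8, so I_lo=101, I_hi=150, C_lo=281.1, C_hi=440.8.
(150−101)/(440.8−281.1) × (387.5−281.1) + 101 = 49/159.7 × 106.4 + 101 ≈ 133.65 → 134.
O₃: 0.2240 lies in 0.2144–0.2536, so I_lo=151, I_hi=200, C_lo=0.2144, C_hi=0.2536.
(200−151)/(0.2536−0.2144) × (0.2240−0.2144) + 151 = 49/0.0392 × 0.0096 + 151 ≈ 163.00 → 163.
SO₂: 876 lies in 817–1049, so I_lo=201, I_hi=300, C_lo=817, C_hi=1049.
(300−201)/(1049−817) × (876−817) + 201 = 99/232 × 59 + 201 ≈ 226.18 → 226.
NO₂: row 1016.57–1564.25 (AQI 151–200). (200−151)·(1433.57−1016.57)/(1564.25−1016.57) + 151 = 49·417.00/547.68 + 151 ≈ 188.31 → 188.
PM2.5: row 221.652–297.823 (AQI 151–200). (200−151)·(265.074−221.652)/(297.823−221.652) + 151 = 49·43.422/76.171 + 151 ≈ 178.93 → 179.
Sub-indices: PM10→134, O₃→163, SO₂→226, NO₂→188, PM2.5→179. Ranked high→low: 226, 188, 179, 163, 134. Second-highest sub-index = 188.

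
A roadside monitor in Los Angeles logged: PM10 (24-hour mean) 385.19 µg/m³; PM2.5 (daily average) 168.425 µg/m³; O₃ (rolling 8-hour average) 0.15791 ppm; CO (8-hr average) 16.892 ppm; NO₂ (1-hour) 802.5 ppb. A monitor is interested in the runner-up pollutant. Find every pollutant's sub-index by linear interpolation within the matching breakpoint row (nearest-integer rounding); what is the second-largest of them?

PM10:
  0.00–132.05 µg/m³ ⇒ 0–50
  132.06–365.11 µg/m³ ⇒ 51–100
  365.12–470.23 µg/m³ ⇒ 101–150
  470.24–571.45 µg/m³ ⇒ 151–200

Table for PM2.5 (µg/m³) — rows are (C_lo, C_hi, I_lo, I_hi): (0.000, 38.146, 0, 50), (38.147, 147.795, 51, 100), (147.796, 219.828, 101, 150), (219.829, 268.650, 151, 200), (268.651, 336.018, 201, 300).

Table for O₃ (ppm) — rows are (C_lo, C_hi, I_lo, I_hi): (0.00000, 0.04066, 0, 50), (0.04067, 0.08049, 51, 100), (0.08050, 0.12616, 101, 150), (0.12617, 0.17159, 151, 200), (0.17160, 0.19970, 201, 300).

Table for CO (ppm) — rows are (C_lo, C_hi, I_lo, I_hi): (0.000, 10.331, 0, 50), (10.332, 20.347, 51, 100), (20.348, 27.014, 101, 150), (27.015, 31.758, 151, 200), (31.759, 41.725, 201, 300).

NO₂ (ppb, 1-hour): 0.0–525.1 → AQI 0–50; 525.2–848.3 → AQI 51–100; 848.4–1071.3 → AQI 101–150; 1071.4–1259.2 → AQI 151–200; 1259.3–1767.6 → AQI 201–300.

115

PM10: 385.19 ∈ [365.12, 470.23] ↔ index [101, 150].
101 + (385.19−365.12)·(150−101)/(470.23−365.12) = 101 + 20.07·49/105.11 ≈ 110.36, so AQI = 110.
PM2.5: 168.425 lies in 147.796–219.828, so I_lo=101, I_hi=150, C_lo=147.796, C_hi=219.828.
(150−101)/(219.828−147.796) × (168.425−147.796) + 101 = 49/72.032 × 20.629 + 101 ≈ 115.03 → 115.
O₃ 0.15791: bracket 0.12617–0.17159 → index 151–200; slope 49/0.04542, offset 0.03174.
AQI = 151 + 49/0.04542·0.03174 ≈ 185.24 ⇒ 185.
CO: row 10.332–20.347 (AQI 51–100). (100−51)·(16.892−10.332)/(20.347−10.332) + 51 = 49·6.560/10.015 + 51 ≈ 83.10 → 83.
NO₂ 802.5: bracket 525.2–848.3 → index 51–100; slope 49/323.1, offset 277.3.
AQI = 51 + 49/323.1·277.3 ≈ 93.05 ⇒ 93.
Sub-indices: PM10→110, PM2.5→115, O₃→185, CO→83, NO₂→93. Ranked high→low: 185, 115, 110, 93, 83. Second-highest sub-index = 115.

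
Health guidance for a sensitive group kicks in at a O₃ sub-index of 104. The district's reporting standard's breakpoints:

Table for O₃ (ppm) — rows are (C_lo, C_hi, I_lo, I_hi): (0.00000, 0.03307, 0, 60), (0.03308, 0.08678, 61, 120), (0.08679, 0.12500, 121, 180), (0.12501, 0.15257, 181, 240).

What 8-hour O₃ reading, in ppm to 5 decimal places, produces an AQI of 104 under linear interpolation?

0.07222

AQI 104 lies in the 61–120 band, which corresponds to 0.03308–0.08678 ppm.
C = 0.03308 + (104−61)×(0.08678−0.03308)/(120−61) = 0.03308 + 43×0.05370/59 ≈ 0.0722173 ppm → 0.07222 ppm to 5 dp.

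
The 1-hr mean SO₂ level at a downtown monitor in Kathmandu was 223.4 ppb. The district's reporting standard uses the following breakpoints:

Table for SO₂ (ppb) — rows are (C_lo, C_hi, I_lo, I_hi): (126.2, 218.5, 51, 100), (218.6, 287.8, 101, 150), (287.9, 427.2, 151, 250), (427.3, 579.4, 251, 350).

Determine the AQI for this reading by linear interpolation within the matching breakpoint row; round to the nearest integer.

SO₂: 223.4 ∈ [218.6, 287.8] ↔ index [101, 150].
101 + (223.4−218.6)·(150−101)/(287.8−218.6) = 101 + 4.8·49/69.2 ≈ 104.40, so AQI = 104.

104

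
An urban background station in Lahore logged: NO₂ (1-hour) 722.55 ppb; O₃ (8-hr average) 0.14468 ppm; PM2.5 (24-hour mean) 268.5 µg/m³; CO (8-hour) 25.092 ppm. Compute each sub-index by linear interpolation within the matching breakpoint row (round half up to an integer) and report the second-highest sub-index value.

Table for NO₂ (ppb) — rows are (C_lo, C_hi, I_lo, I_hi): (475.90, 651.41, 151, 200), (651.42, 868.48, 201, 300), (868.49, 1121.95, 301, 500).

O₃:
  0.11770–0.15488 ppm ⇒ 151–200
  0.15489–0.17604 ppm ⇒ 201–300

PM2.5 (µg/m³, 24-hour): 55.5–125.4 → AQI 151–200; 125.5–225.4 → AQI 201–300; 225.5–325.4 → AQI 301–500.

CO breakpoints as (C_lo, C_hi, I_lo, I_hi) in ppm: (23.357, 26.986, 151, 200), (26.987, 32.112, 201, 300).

NO₂: 722.55 ∈ [651.42, 868.48] ↔ index [201, 300].
201 + (722.55−651.42)·(300−201)/(868.48−651.42) = 201 + 71.13·99/217.06 ≈ 233.44, so AQI = 233.
O₃: 0.14468 ∈ [0.11770, 0.15488] ↔ index [151, 200].
151 + (0.14468−0.11770)·(200−151)/(0.15488−0.11770) = 151 + 0.02698·49/0.03718 ≈ 186.56, so AQI = 187.
PM2.5: 268.5 ∈ [225.5, 325.4] ↔ index [301, 500].
301 + (268.5−225.5)·(500−301)/(325.4−225.5) = 301 + 43.0·199/99.9 ≈ 386.66, so AQI = 387.
CO 25.092: bracket 23.357–26.986 → index 151–200; slope 49/3.629, offset 1.735.
AQI = 151 + 49/3.629·1.735 ≈ 174.43 ⇒ 174.
Sub-indices: NO₂→233, O₃→187, PM2.5→387, CO→174. Ranked high→low: 387, 233, 187, 174. Second-highest sub-index = 233.

233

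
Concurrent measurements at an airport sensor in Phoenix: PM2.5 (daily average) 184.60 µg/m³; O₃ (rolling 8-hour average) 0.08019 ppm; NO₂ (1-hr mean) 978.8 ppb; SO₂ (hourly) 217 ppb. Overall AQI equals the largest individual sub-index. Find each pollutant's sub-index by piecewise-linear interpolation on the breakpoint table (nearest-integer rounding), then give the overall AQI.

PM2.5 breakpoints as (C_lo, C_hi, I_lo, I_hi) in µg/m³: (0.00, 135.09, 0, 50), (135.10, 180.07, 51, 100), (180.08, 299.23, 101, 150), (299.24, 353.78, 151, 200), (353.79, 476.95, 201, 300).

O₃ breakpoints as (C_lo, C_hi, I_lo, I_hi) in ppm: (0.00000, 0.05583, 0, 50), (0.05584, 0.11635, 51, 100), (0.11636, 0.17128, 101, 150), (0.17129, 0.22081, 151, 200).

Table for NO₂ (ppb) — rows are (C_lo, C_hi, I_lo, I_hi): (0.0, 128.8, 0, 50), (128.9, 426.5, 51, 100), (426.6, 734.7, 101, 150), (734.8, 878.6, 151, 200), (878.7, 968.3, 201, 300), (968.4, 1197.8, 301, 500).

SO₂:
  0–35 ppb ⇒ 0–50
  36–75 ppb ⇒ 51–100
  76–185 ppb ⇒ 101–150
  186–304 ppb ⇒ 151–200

310

PM2.5: 184.60 lies in 180.08–299.23, so I_lo=101, I_hi=150, C_lo=180.08, C_hi=299.23.
(150−101)/(299.23−180.08) × (184.60−180.08) + 101 = 49/119.15 × 4.52 + 101 ≈ 102.86 → 103.
O₃: 0.08019 lies in 0.05584–0.11635, so I_lo=51, I_hi=100, C_lo=0.05584, C_hi=0.11635.
(100−51)/(0.11635−0.05584) × (0.08019−0.05584) + 51 = 49/0.06051 × 0.02435 + 51 ≈ 70.72 → 71.
NO₂ 978.8: bracket 968.4–1197.8 → index 301–500; slope 199/229.4, offset 10.4.
AQI = 301 + 199/229.4·10.4 ≈ 310.02 ⇒ 310.
SO₂: 217 ∈ [186, 304] ↔ index [151, 200].
151 + (217−186)·(200−151)/(304−186) = 151 + 31·49/118 ≈ 163.87, so AQI = 164.
Sub-indices: PM2.5→103, O₃→71, NO₂→310, SO₂→164. Overall AQI = max = 310; dominant pollutant is NO₂.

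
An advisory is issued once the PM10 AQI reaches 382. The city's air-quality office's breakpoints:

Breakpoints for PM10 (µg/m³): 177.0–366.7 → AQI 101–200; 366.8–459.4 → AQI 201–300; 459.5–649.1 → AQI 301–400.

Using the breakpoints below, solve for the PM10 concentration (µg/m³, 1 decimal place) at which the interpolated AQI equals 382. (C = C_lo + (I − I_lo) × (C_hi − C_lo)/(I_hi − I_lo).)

614.6

AQI 382 lies in the 301–400 band, which corresponds to 459.5–649.1 µg/m³.
C = 459.5 + (382−301)×(649.1−459.5)/(400−301) = 459.5 + 81×189.6/99 ≈ 614.627 µg/m³ → 614.6 µg/m³ to 1 dp.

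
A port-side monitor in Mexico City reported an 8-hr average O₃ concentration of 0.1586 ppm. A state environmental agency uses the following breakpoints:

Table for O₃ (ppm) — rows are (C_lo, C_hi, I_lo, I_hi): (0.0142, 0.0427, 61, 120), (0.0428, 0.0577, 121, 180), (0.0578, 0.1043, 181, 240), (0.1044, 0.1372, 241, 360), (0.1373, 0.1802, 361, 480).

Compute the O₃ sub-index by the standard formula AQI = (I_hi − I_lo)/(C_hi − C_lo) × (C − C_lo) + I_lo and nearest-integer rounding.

O₃: row 0.1373–0.1802 (AQI 361–480). (480−361)·(0.1586−0.1373)/(0.1802−0.1373) + 361 = 119·0.0213/0.0429 + 361 ≈ 420.08 → 420.

420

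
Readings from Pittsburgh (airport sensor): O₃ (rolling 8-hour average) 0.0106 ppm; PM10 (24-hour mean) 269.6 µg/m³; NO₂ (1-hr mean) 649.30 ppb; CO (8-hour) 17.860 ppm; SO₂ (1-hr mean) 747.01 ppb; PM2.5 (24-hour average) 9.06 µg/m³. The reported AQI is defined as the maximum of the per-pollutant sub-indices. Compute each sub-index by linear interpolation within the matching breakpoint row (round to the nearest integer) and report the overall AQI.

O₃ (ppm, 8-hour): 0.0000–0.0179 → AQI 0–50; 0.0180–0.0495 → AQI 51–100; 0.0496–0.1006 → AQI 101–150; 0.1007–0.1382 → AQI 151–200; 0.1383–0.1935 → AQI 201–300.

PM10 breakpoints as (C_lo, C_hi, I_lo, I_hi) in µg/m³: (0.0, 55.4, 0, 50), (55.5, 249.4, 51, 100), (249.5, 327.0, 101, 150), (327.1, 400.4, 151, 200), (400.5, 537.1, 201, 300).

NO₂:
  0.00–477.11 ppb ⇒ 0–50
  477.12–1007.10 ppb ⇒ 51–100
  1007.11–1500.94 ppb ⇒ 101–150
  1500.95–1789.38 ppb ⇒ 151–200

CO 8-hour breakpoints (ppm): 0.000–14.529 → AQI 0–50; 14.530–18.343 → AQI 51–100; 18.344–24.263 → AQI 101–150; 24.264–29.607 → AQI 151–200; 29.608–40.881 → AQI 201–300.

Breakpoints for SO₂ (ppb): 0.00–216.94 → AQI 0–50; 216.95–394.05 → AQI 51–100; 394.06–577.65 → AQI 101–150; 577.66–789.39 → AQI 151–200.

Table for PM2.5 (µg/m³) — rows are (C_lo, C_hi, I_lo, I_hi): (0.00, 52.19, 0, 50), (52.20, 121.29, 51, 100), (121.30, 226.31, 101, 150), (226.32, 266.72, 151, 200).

O₃: 0.0106 lies in 0.0000–0.0179, so I_lo=0, I_hi=50, C_lo=0.0000, C_hi=0.0179.
(50−0)/(0.0179−0.0000) × (0.0106−0.0000) + 0 = 50/0.0179 × 0.0106 + 0 ≈ 29.61 → 30.
PM10: row 249.5–327.0 (AQI 101–150). (150−101)·(269.6−249.5)/(327.0−249.5) + 101 = 49·20.1/77.5 + 101 ≈ 113.71 → 114.
NO₂: 649.30 lies in 477.12–1007.10, so I_lo=51, I_hi=100, C_lo=477.12, C_hi=1007.10.
(100−51)/(1007.10−477.12) × (649.30−477.12) + 51 = 49/529.98 × 172.18 + 51 ≈ 66.92 → 67.
CO: 17.860 lies in 14.530–18.343, so I_lo=51, I_hi=100, C_lo=14.530, C_hi=18.343.
(100−51)/(18.343−14.530) × (17.860−14.530) + 51 = 49/3.813 × 3.330 + 51 ≈ 93.79 → 94.
SO₂ 747.01: bracket 577.66–789.39 → index 151–200; slope 49/211.73, offset 169.35.
AQI = 151 + 49/211.73·169.35 ≈ 190.19 ⇒ 190.
PM2.5: 9.06 lies in 0.00–52.19, so I_lo=0, I_hi=50, C_lo=0.00, C_hi=52.19.
(50−0)/(52.19−0.00) × (9.06−0.00) + 0 = 50/52.19 × 9.06 + 0 ≈ 8.68 → 9.
Sub-indices: O₃→30, PM10→114, NO₂→67, CO→94, SO₂→190, PM2.5→9. Overall AQI = max = 190; dominant pollutant is SO₂.
AQI 190: Unhealthy.

190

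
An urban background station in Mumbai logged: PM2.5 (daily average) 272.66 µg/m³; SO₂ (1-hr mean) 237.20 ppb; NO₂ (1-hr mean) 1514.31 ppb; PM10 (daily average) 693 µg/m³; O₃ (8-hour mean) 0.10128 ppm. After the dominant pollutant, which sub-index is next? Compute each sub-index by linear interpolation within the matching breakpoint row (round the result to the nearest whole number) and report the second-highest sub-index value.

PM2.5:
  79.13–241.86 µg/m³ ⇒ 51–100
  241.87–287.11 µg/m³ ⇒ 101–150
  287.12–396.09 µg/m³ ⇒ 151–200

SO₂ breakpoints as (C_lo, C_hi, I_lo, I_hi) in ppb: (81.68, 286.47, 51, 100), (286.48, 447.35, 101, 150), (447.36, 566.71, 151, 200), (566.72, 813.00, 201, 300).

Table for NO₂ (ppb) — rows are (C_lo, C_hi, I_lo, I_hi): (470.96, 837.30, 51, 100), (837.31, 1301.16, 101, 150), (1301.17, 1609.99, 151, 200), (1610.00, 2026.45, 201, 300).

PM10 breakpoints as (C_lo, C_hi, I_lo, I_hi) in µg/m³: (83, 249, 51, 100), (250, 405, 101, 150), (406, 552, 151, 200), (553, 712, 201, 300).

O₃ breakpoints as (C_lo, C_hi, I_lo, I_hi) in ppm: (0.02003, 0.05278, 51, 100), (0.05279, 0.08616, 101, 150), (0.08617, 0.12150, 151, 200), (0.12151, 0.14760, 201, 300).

185

PM2.5 272.66: bracket 241.87–287.11 → index 101–150; slope 49/45.24, offset 30.79.
AQI = 101 + 49/45.24·30.79 ≈ 134.35 ⇒ 134.
SO₂: 237.20 lies in 81.68–286.47, so I_lo=51, I_hi=100, C_lo=81.68, C_hi=286.47.
(100−51)/(286.47−81.68) × (237.20−81.68) + 51 = 49/204.79 × 155.52 + 51 ≈ 88.21 → 88.
NO₂: 1514.31 lies in 1301.17–1609.99, so I_lo=151, I_hi=200, C_lo=1301.17, C_hi=1609.99.
(200−151)/(1609.99−1301.17) × (1514.31−1301.17) + 151 = 49/308.82 × 213.14 + 151 ≈ 184.82 → 185.
PM10: row 553–712 (AQI 201–300). (300−201)·(693−553)/(712−553) + 201 = 99·140/159 + 201 ≈ 288.17 → 288.
O₃ 0.10128: bracket 0.08617–0.12150 → index 151–200; slope 49/0.03533, offset 0.01511.
AQI = 151 + 49/0.03533·0.01511 ≈ 171.96 ⇒ 172.
Sub-indices: PM2.5→134, SO₂→88, NO₂→185, PM10→288, O₃→172. Ranked high→low: 288, 185, 172, 134, 88. Second-highest sub-index = 185.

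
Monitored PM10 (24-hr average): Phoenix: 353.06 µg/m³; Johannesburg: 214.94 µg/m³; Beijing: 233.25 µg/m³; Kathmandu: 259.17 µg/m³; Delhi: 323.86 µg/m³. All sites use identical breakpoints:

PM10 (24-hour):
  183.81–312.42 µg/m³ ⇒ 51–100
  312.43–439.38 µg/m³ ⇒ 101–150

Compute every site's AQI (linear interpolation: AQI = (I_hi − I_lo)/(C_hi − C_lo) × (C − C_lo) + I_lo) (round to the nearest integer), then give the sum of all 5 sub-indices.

435

Phoenix: row 312.43–439.38 (AQI 101–150). (150−101)·(353.06−312.43)/(439.38−312.43) + 101 = 49·40.63/126.95 + 101 ≈ 116.68 → 117.
Johannesburg: row 183.81–312.42 (AQI 51–100). (100−51)·(214.94−183.81)/(312.42−183.81) + 51 = 49·31.13/128.61 + 51 ≈ 62.86 → 63.
Beijing: row 183.81–312.42 (AQI 51–100). (100−51)·(233.25−183.81)/(312.42−183.81) + 51 = 49·49.44/128.61 + 51 ≈ 69.84 → 70.
Kathmandu: 259.17 lies in 183.81–312.42, so I_lo=51, I_hi=100, C_lo=183.81, C_hi=312.42.
(100−51)/(312.42−183.81) × (259.17−183.81) + 51 = 49/128.61 × 75.36 + 51 ≈ 79.71 → 80.
Delhi 323.86: bracket 312.43–439.38 → index 101–150; slope 49/126.95, offset 11.43.
AQI = 101 + 49/126.95·11.43 ≈ 105.41 ⇒ 105.
AQIs: Phoenix=117, Johannesburg=63, Beijing=70, Kathmandu=80, Delhi=105. Sum = 117 + 63 + 70 + 80 + 105 = 435.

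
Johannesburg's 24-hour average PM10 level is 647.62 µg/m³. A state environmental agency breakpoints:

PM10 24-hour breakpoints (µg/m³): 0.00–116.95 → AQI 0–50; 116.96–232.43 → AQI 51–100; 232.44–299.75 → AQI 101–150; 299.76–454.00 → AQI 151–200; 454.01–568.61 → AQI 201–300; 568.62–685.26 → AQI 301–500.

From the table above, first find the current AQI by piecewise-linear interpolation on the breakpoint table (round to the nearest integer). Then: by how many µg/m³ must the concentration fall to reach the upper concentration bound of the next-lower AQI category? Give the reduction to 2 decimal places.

PM10: row 568.62–685.26 (AQI 301–500). (500−301)·(647.62−568.62)/(685.26−568.62) + 301 = 199·79.00/116.64 + 301 ≈ 435.78 → 436.
Current AQI 436 is in the Hazardous range (301–500). The next-lower category tops out at AQI 300, whose upper concentration bound is 568.61 µg/m³.
Reduction needed = 647.62 − 568.61 = 79.01 µg/m³.

79.01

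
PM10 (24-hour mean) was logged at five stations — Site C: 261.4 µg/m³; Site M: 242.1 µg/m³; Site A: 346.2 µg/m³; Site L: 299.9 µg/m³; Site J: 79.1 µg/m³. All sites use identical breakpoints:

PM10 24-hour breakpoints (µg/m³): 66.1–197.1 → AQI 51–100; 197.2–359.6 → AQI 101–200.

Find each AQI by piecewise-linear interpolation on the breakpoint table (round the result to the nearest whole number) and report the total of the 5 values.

680

Site C 261.4: bracket 197.2–359.6 → index 101–200; slope 99/162.4, offset 64.2.
AQI = 101 + 99/162.4·64.2 ≈ 140.14 ⇒ 140.
Site M: 242.1 ∈ [197.2, 359.6] ↔ index [101, 200].
101 + (242.1−197.2)·(200−101)/(359.6−197.2) = 101 + 44.9·99/162.4 ≈ 128.37, so AQI = 128.
Site A: 346.2 ∈ [197.2, 359.6] ↔ index [101, 200].
101 + (346.2−197.2)·(200−101)/(359.6−197.2) = 101 + 149.0·99/162.4 ≈ 191.83, so AQI = 192.
Site L: row 197.2–359.6 (AQI 101–200). (200−101)·(299.9−197.2)/(359.6−197.2) + 101 = 99·102.7/162.4 + 101 ≈ 163.61 → 164.
Site J 79.1: bracket 66.1–197.1 → index 51–100; slope 49/131.0, offset 13.0.
AQI = 51 + 49/131.0·13.0 ≈ 55.86 ⇒ 56.
AQIs: Site C=140, Site M=128, Site A=192, Site L=164, Site J=56. Sum = 140 + 128 + 192 + 164 + 56 = 680.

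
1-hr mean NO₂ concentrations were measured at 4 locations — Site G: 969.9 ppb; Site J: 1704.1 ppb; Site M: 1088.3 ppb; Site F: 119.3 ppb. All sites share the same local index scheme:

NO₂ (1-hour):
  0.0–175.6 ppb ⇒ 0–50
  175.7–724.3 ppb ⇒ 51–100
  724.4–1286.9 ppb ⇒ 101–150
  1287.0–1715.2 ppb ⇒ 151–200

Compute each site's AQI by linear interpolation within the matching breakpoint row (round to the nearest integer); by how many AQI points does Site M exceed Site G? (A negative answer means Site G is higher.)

11

Site G: 969.9 lies in 724.4–1286.9, so I_lo=101, I_hi=150, C_lo=724.4, C_hi=1286.9.
(150−101)/(1286.9−724.4) × (969.9−724.4) + 101 = 49/562.5 × 245.5 + 101 ≈ 122.39 → 122.
Site J: 1704.1 lies in 1287.0–1715.2, so I_lo=151, I_hi=200, C_lo=1287.0, C_hi=1715.2.
(200−151)/(1715.2−1287.0) × (1704.1−1287.0) + 151 = 49/428.2 × 417.1 + 151 ≈ 198.73 → 199.
Site M: 1088.3 lies in 724.4–1286.9, so I_lo=101, I_hi=150, C_lo=724.4, C_hi=1286.9.
(150−101)/(1286.9−724.4) × (1088.3−724.4) + 101 = 49/562.5 × 363.9 + 101 ≈ 132.70 → 133.
Site F: 119.3 lies in 0.0–175.6, so I_lo=0, I_hi=50, C_lo=0.0, C_hi=175.6.
(50−0)/(175.6−0.0) × (119.3−0.0) + 0 = 50/175.6 × 119.3 + 0 ≈ 33.97 → 34.
AQIs: Site G=122, Site J=199, Site M=133, Site F=34. Site M (133) − Site G (122) = 11.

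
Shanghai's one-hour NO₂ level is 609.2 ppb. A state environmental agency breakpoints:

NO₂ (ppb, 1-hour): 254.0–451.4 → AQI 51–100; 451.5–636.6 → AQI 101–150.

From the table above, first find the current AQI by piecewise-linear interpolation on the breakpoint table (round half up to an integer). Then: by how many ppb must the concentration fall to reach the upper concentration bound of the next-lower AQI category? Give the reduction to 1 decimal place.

NO₂: 609.2 lies in 451.5–636.6, so I_lo=101, I_hi=150, C_lo=451.5, C_hi=636.6.
(150−101)/(636.6−451.5) × (609.2−451.5) + 101 = 49/185.1 × 157.7 + 101 ≈ 142.75 → 143.
Current AQI 143 is in the Unhealthy for Sensitive Groups range (101–150). The next-lower category tops out at AQI 100, whose upper concentration bound is 451.4 ppb.
Reduction needed = 609.2 − 451.4 = 157.8 ppb.

157.8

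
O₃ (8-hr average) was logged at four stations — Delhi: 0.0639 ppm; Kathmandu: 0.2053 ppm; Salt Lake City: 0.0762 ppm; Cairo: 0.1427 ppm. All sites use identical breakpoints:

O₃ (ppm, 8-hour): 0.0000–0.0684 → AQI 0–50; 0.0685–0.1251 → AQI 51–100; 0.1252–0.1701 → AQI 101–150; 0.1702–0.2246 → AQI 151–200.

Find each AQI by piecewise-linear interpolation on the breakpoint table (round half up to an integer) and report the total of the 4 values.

408

Delhi 0.0639: bracket 0.0000–0.0684 → index 0–50; slope 50/0.0684, offset 0.0639.
AQI = 0 + 50/0.0684·0.0639 ≈ 46.71 ⇒ 47.
Kathmandu: row 0.1702–0.2246 (AQI 151–200). (200−151)·(0.2053−0.1702)/(0.2246−0.1702) + 151 = 49·0.0351/0.0544 + 151 ≈ 182.62 → 183.
Salt Lake City: 0.0762 lies in 0.0685–0.1251, so I_lo=51, I_hi=100, C_lo=0.0685, C_hi=0.1251.
(100−51)/(0.1251−0.0685) × (0.0762−0.0685) + 51 = 49/0.0566 × 0.0077 + 51 ≈ 57.67 → 58.
Cairo: row 0.1252–0.1701 (AQI 101–150). (150−101)·(0.1427−0.1252)/(0.1701−0.1252) + 101 = 49·0.0175/0.0449 + 101 ≈ 120.10 → 120.
AQIs: Delhi=47, Kathmandu=183, Salt Lake City=58, Cairo=120. Sum = 47 + 183 + 58 + 120 = 408.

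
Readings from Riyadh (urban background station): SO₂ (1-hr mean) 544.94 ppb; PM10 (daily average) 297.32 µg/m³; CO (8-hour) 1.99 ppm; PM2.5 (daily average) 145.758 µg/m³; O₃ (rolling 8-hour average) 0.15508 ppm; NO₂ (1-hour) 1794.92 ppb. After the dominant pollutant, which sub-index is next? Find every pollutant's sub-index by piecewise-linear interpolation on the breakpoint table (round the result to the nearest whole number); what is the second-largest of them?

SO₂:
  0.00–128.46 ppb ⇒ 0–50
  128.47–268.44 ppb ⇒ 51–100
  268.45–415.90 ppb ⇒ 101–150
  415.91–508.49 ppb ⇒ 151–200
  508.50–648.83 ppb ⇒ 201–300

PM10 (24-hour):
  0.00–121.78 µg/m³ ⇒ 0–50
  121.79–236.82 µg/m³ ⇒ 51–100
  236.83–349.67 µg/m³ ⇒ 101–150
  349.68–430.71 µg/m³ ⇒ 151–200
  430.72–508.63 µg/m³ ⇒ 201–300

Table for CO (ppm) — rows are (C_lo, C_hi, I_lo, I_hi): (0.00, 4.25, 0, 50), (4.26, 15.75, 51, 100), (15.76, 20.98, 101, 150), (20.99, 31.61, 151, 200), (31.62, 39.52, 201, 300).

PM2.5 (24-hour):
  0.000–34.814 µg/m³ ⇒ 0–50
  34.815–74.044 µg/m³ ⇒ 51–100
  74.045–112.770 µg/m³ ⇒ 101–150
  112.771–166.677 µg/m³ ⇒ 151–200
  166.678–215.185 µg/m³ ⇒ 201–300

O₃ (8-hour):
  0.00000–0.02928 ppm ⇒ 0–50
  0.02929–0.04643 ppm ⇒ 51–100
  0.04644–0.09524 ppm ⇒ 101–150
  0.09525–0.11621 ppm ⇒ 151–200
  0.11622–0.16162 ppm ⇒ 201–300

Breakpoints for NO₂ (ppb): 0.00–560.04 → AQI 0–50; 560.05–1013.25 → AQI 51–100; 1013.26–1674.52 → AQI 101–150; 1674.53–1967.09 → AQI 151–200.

SO₂ 544.94: bracket 508.50–648.83 → index 201–300; slope 99/140.33, offset 36.44.
AQI = 201 + 99/140.33·36.44 ≈ 226.71 ⇒ 227.
PM10 297.32: bracket 236.83–349.67 → index 101–150; slope 49/112.84, offset 60.49.
AQI = 101 + 49/112.84·60.49 ≈ 127.27 ⇒ 127.
CO: 1.99 lies in 0.00–4.25, so I_lo=0, I_hi=50, C_lo=0.00, C_hi=4.25.
(50−0)/(4.25−0.00) × (1.99−0.00) + 0 = 50/4.25 × 1.99 + 0 ≈ 23.41 → 23.
PM2.5: row 112.771–166.677 (AQI 151–200). (200−151)·(145.758−112.771)/(166.677−112.771) + 151 = 49·32.987/53.906 + 151 ≈ 180.98 → 181.
O₃: row 0.11622–0.16162 (AQI 201–300). (300−201)·(0.15508−0.11622)/(0.16162−0.11622) + 201 = 99·0.03886/0.04540 + 201 ≈ 285.74 → 286.
NO₂: 1794.92 lies in 1674.53–1967.09, so I_lo=151, I_hi=200, C_lo=1674.53, C_hi=1967.09.
(200−151)/(1967.09−1674.53) × (1794.92−1674.53) + 151 = 49/292.56 × 120.39 + 151 ≈ 171.16 → 171.
Sub-indices: SO₂→227, PM10→127, CO→23, PM2.5→181, O₃→286, NO₂→171. Ranked high→low: 286, 227, 181, 171, 127, 23. Second-highest sub-index = 227.

227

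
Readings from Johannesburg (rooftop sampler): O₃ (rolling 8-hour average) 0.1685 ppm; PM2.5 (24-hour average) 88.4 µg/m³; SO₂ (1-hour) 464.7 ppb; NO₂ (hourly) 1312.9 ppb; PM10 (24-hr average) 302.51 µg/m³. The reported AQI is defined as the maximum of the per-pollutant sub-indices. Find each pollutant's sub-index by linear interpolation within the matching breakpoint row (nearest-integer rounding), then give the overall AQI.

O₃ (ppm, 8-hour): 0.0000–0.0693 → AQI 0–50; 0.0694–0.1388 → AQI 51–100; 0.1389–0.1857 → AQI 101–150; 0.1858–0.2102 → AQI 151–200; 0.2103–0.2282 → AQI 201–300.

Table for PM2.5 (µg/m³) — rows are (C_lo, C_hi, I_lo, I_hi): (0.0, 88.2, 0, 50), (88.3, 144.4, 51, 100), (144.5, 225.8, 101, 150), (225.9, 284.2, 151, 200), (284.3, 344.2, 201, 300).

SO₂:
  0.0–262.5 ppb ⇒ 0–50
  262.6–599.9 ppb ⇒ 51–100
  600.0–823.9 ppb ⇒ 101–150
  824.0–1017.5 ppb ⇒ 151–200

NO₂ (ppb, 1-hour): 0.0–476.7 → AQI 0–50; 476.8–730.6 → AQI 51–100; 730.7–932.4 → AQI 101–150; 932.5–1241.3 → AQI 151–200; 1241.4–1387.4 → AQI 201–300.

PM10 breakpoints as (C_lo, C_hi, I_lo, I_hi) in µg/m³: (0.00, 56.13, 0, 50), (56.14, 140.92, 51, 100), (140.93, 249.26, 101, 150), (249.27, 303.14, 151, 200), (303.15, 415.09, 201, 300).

O₃: 0.1685 lies in 0.1389–0.1857, so I_lo=101, I_hi=150, C_lo=0.1389, C_hi=0.1857.
(150−101)/(0.1857−0.1389) × (0.1685−0.1389) + 101 = 49/0.0468 × 0.0296 + 101 ≈ 131.99 → 132.
PM2.5 88.4: bracket 88.3–144.4 → index 51–100; slope 49/56.1, offset 0.1.
AQI = 51 + 49/56.1·0.1 ≈ 51.09 ⇒ 51.
SO₂: 464.7 lies in 262.6–599.9, so I_lo=51, I_hi=100, C_lo=262.6, C_hi=599.9.
(100−51)/(599.9−262.6) × (464.7−262.6) + 51 = 49/337.3 × 202.1 + 51 ≈ 80.36 → 80.
NO₂: 1312.9 ∈ [1241.4, 1387.4] ↔ index [201, 300].
201 + (1312.9−1241.4)·(300−201)/(1387.4−1241.4) = 201 + 71.5·99/146.0 ≈ 249.48, so AQI = 249.
PM10: row 249.27–303.14 (AQI 151–200). (200−151)·(302.51−249.27)/(303.14−249.27) + 151 = 49·53.24/53.87 + 151 ≈ 199.43 → 199.
Sub-indices: O₃→132, PM2.5→51, SO₂→80, NO₂→249, PM10→199. Overall AQI = max = 249; dominant pollutant is NO₂.

249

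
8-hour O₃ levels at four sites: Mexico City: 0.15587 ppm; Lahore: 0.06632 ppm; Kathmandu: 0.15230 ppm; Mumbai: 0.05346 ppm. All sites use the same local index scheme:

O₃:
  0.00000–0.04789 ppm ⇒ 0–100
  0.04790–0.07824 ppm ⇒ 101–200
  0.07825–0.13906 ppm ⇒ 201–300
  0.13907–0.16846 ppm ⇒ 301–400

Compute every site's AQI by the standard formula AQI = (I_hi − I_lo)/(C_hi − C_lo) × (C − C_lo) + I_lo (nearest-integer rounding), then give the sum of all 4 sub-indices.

Mexico City: 0.15587 ∈ [0.13907, 0.16846] ↔ index [301, 400].
301 + (0.15587−0.13907)·(400−301)/(0.16846−0.13907) = 301 + 0.01680·99/0.02939 ≈ 357.59, so AQI = 358.
Lahore: row 0.04790–0.07824 (AQI 101–200). (200−101)·(0.06632−0.04790)/(0.07824−0.04790) + 101 = 99·0.01842/0.03034 + 101 ≈ 161.10 → 161.
Kathmandu 0.15230: bracket 0.13907–0.16846 → index 301–400; slope 99/0.02939, offset 0.01323.
AQI = 301 + 99/0.02939·0.01323 ≈ 345.57 ⇒ 346.
Mumbai 0.05346: bracket 0.04790–0.07824 → index 101–200; slope 99/0.03034, offset 0.00556.
AQI = 101 + 99/0.03034·0.00556 ≈ 119.14 ⇒ 119.
AQIs: Mexico City=358, Lahore=161, Kathmandu=346, Mumbai=119. Sum = 358 + 161 + 346 + 119 = 984.

984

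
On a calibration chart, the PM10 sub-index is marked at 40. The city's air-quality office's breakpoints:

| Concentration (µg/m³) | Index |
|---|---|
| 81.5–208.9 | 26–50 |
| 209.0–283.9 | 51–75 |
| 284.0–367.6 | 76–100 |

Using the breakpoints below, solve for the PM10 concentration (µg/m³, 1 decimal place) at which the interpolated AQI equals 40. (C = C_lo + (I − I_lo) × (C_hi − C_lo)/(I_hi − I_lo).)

155.8

AQI 40 lies in the 26–50 band, which corresponds to 81.5–208.9 µg/m³.
C = 81.5 + (40−26)×(208.9−81.5)/(50−26) = 81.5 + 14×127.4/24 ≈ 155.817 µg/m³ → 155.8 µg/m³ to 1 dp.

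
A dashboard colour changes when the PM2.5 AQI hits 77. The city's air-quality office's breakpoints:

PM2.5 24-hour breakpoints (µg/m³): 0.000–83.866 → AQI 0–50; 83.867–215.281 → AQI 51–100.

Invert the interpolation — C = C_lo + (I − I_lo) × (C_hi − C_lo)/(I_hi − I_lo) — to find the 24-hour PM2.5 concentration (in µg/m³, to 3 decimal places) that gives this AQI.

AQI 77 lies in the 51–100 band, which corresponds to 83.867–215.281 µg/m³.
C = 83.867 + (77−51)×(215.281−83.867)/(100−51) = 83.867 + 26×131.414/49 ≈ 153.59688 µg/m³ → 153.597 µg/m³ to 3 dp.

153.597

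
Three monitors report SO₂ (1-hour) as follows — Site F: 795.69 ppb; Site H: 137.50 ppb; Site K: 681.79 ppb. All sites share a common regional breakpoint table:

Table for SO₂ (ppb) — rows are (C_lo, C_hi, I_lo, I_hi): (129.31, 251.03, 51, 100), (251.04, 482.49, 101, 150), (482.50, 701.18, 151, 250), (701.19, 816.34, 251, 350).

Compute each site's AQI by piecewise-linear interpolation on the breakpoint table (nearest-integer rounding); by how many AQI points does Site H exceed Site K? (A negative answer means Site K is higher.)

-187

Site F: 795.69 ∈ [701.19, 816.34] ↔ index [251, 350].
251 + (795.69−701.19)·(350−251)/(816.34−701.19) = 251 + 94.50·99/115.15 ≈ 332.25, so AQI = 332.
Site H 137.50: bracket 129.31–251.03 → index 51–100; slope 49/121.72, offset 8.19.
AQI = 51 + 49/121.72·8.19 ≈ 54.30 ⇒ 54.
Site K: 681.79 ∈ [482.50, 701.18] ↔ index [151, 250].
151 + (681.79−482.50)·(250−151)/(701.18−482.50) = 151 + 199.29·99/218.68 ≈ 241.22, so AQI = 241.
AQIs: Site F=332, Site H=54, Site K=241. Site H (54) − Site K (241) = -187.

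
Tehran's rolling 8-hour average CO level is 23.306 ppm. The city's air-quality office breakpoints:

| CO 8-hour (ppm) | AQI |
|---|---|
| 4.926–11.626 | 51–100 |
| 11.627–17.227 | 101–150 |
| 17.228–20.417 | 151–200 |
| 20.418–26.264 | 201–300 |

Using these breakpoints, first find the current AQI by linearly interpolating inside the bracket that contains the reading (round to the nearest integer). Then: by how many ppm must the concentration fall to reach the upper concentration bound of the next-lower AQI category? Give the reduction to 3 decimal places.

2.889

CO: row 20.418–26.264 (AQI 201–300). (300−201)·(23.306−20.418)/(26.264−20.418) + 201 = 99·2.888/5.846 + 201 ≈ 249.91 → 250.
Current AQI 250 is in the Very Unhealthy range (201–300). The next-lower category tops out at AQI 200, whose upper concentration bound is 20.417 ppm.
Reduction needed = 23.306 − 20.417 = 2.889 ppm.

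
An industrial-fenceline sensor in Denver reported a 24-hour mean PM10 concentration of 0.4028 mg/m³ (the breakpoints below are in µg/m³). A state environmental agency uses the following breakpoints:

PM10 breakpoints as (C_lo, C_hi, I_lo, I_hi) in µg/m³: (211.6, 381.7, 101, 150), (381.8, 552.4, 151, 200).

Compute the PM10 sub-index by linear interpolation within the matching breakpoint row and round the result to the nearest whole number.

157

Convert: 0.4028 mg/m³ = 402.8 µg/m³.
PM10: 402.8 ∈ [381.8, 552.4] ↔ index [151, 200].
151 + (402.8−381.8)·(200−151)/(552.4−381.8) = 151 + 21.0·49/170.6 ≈ 157.03, so AQI = 157.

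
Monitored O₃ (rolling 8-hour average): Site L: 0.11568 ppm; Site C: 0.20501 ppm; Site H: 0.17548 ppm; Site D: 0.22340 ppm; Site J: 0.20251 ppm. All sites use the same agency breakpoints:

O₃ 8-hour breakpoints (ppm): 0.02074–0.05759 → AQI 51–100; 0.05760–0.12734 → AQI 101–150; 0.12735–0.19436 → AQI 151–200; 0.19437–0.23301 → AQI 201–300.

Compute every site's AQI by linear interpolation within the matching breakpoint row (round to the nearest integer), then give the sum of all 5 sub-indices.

1053

Site L: 0.11568 ∈ [0.05760, 0.12734] ↔ index [101, 150].
101 + (0.11568−0.05760)·(150−101)/(0.12734−0.05760) = 101 + 0.05808·49/0.06974 ≈ 141.81, so AQI = 142.
Site C 0.20501: bracket 0.19437–0.23301 → index 201–300; slope 99/0.03864, offset 0.01064.
AQI = 201 + 99/0.03864·0.01064 ≈ 228.26 ⇒ 228.
Site H: 0.17548 lies in 0.12735–0.19436, so I_lo=151, I_hi=200, C_lo=0.12735, C_hi=0.19436.
(200−151)/(0.19436−0.12735) × (0.17548−0.12735) + 151 = 49/0.06701 × 0.04813 + 151 ≈ 186.19 → 186.
Site D: 0.22340 ∈ [0.19437, 0.23301] ↔ index [201, 300].
201 + (0.22340−0.19437)·(300−201)/(0.23301−0.19437) = 201 + 0.02903·99/0.03864 ≈ 275.38, so AQI = 275.
Site J: 0.20251 ∈ [0.19437, 0.23301] ↔ index [201, 300].
201 + (0.20251−0.19437)·(300−201)/(0.23301−0.19437) = 201 + 0.00814·99/0.03864 ≈ 221.86, so AQI = 222.
AQIs: Site L=142, Site C=228, Site H=186, Site D=275, Site J=222. Sum = 142 + 228 + 186 + 275 + 222 = 1053.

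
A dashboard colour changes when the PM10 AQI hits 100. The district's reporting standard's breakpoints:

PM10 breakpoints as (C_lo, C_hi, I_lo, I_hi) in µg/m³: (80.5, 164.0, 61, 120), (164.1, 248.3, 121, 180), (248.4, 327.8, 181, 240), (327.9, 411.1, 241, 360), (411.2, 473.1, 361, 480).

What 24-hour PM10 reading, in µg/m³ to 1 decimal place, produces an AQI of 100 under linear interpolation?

135.7

AQI 100 lies in the 61–120 band, which corresponds to 80.5–164.0 µg/m³.
C = 80.5 + (100−61)×(164.0−80.5)/(120−61) = 80.5 + 39×83.5/59 ≈ 135.695 µg/m³ → 135.7 µg/m³ to 1 dp.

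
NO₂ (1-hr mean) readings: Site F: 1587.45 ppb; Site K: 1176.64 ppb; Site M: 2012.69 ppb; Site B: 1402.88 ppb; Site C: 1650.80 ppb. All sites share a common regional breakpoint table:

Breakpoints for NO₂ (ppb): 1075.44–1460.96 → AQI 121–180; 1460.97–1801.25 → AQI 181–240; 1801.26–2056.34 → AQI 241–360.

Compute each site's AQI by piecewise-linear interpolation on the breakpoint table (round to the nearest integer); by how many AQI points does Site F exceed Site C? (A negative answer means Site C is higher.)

Site F: 1587.45 ∈ [1460.97, 1801.25] ↔ index [181, 240].
181 + (1587.45−1460.97)·(240−181)/(1801.25−1460.97) = 181 + 126.48·59/340.28 ≈ 202.93, so AQI = 203.
Site K: 1176.64 ∈ [1075.44, 1460.96] ↔ index [121, 180].
121 + (1176.64−1075.44)·(180−121)/(1460.96−1075.44) = 121 + 101.20·59/385.52 ≈ 136.49, so AQI = 136.
Site M: 2012.69 ∈ [1801.26, 2056.34] ↔ index [241, 360].
241 + (2012.69−1801.26)·(360−241)/(2056.34−1801.26) = 241 + 211.43·119/255.08 ≈ 339.64, so AQI = 340.
Site B: row 1075.44–1460.96 (AQI 121–180). (180−121)·(1402.88−1075.44)/(1460.96−1075.44) + 121 = 59·327.44/385.52 + 121 ≈ 171.11 → 171.
Site C: row 1460.97–1801.25 (AQI 181–240). (240−181)·(1650.80−1460.97)/(1801.25−1460.97) + 181 = 59·189.83/340.28 + 181 ≈ 213.91 → 214.
AQIs: Site F=203, Site K=136, Site M=340, Site B=171, Site C=214. Site F (203) − Site C (214) = -11.

-11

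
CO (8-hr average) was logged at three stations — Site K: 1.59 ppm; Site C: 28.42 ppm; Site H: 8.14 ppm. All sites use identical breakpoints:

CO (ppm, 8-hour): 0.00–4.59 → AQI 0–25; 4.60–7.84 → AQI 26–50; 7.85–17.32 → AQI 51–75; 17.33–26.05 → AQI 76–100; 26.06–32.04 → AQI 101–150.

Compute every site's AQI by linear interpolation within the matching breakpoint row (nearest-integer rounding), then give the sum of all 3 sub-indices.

Site K: 1.59 ∈ [0.00, 4.59] ↔ index [0, 25].
0 + (1.59−0.00)·(25−0)/(4.59−0.00) = 0 + 1.59·25/4.59 ≈ 8.66, so AQI = 9.
Site C: 28.42 ∈ [26.06, 32.04] ↔ index [101, 150].
101 + (28.42−26.06)·(150−101)/(32.04−26.06) = 101 + 2.36·49/5.98 ≈ 120.34, so AQI = 120.
Site H 8.14: bracket 7.85–17.32 → index 51–75; slope 24/9.47, offset 0.29.
AQI = 51 + 24/9.47·0.29 ≈ 51.73 ⇒ 52.
AQIs: Site K=9, Site C=120, Site H=52. Sum = 9 + 120 + 52 = 181.

181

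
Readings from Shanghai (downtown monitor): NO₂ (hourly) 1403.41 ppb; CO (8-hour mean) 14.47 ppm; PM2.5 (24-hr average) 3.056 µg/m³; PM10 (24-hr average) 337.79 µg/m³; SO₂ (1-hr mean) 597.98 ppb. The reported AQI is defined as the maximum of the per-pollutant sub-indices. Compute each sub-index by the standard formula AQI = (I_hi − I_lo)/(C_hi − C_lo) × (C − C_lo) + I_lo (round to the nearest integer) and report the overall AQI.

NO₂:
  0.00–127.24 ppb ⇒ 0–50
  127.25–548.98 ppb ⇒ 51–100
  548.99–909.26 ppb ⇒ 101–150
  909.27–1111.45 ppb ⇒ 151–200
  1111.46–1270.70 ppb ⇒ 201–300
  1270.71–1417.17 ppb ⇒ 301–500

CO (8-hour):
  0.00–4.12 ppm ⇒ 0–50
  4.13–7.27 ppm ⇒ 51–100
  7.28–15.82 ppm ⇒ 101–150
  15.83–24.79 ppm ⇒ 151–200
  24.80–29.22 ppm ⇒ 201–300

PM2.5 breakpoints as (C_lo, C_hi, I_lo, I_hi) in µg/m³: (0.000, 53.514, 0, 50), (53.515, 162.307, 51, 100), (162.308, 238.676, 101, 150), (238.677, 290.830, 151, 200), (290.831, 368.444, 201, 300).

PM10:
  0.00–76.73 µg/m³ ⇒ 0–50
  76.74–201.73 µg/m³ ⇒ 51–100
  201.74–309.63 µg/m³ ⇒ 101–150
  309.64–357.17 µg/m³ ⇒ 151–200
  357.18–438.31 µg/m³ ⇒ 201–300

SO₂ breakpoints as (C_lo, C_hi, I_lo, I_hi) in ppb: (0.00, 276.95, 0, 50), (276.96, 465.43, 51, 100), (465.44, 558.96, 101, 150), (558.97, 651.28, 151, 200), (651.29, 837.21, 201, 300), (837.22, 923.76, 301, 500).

NO₂: row 1270.71–1417.17 (AQI 301–500). (500−301)·(1403.41−1270.71)/(1417.17−1270.71) + 301 = 199·132.70/146.46 + 301 ≈ 481.30 → 481.
CO: row 7.28–15.82 (AQI 101–150). (150−101)·(14.47−7.28)/(15.82−7.28) + 101 = 49·7.19/8.54 + 101 ≈ 142.25 → 142.
PM2.5 3.056: bracket 0.000–53.514 → index 0–50; slope 50/53.514, offset 3.056.
AQI = 0 + 50/53.514·3.056 ≈ 2.86 ⇒ 3.
PM10: row 309.64–357.17 (AQI 151–200). (200−151)·(337.79−309.64)/(357.17−309.64) + 151 = 49·28.15/47.53 + 151 ≈ 180.02 → 180.
SO₂ 597.98: bracket 558.97–651.28 → index 151–200; slope 49/92.31, offset 39.01.
AQI = 151 + 49/92.31·39.01 ≈ 171.71 ⇒ 172.
Sub-indices: NO₂→481, CO→142, PM2.5→3, PM10→180, SO₂→172. Overall AQI = max = 481; dominant pollutant is NO₂.

481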